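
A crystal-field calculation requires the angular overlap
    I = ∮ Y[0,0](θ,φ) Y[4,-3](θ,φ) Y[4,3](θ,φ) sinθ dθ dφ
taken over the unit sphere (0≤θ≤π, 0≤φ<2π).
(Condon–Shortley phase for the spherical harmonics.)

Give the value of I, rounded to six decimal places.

-0.282095

m-sum 0 ✓  L=8 even ✓  4≤4≤4 ✓
Π(2lᵢ+1) = 1×9×9 = 81
triangle coeff Δ(0,4,4) = 1/9
Σ_t [0,0]: t=0:+1/576 = 1/576
(3j)²=1/9 [(0 4 4; 0 0 0)], sign=+1
Σ_t [0,0]: t=0:+1/5040 = 1/5040
(3j)²=1/9 [(0 4 4; 0 -3 3)], sign=-1
⇒ 4πI² = 1/1
I = (-1)√(1/1/(4π)) = -0.28209479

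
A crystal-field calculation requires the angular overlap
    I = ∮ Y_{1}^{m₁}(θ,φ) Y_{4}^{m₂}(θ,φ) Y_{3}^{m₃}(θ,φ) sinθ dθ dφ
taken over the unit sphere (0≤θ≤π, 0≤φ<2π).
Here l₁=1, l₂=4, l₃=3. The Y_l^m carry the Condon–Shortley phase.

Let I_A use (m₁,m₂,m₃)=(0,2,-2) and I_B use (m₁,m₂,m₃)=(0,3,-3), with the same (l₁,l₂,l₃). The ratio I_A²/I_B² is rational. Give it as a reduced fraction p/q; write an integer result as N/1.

12/7

l's match ⇒ only the (l;m) 3-j factors differ between A and B.
A: triangle coeff Δ(1,4,3) = 1/252; Σ_t [1,1]: t=1:−1/120 = -1/120; (3j)²=1/21 [(1 4 3; 0 2 -2)], sign=+1
B: triangle coeff Δ(1,4,3) = 1/252; Σ_t [1,1]: t=1:−1/720 = -1/720; (3j)²=1/36 [(1 4 3; 0 3 -3)], sign=-1
I_A²/I_B² = (1/21)/(1/36) = 12/7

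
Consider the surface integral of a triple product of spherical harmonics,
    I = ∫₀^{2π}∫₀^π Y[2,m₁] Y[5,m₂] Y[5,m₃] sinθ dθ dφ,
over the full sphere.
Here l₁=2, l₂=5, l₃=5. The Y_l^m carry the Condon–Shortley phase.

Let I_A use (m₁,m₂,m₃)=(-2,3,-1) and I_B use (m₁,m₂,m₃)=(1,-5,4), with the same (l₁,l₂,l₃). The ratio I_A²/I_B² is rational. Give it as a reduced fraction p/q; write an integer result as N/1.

Same 2,5,5: normalisation and zero-m 3j drop out of the ratio.
A: Δ: 2! 2! 8! / 13! → 1/38610; sum: t=2:+1/5760 = 1/5760; 3j²(2 5 5; -2 3 -1) = Δ·Π!·Σ² = 56/2145  (sign +1)
B: Δ: 2! 2! 8! / 13! → 1/38610; sum: t=0:+1/80640 = 1/80640; 3j²(2 5 5; 1 -5 4) = Δ·Π!·Σ² = 9/286  (sign -1)
I_A²/I_B² = (56/2145)/(9/286) = 112/135

112/135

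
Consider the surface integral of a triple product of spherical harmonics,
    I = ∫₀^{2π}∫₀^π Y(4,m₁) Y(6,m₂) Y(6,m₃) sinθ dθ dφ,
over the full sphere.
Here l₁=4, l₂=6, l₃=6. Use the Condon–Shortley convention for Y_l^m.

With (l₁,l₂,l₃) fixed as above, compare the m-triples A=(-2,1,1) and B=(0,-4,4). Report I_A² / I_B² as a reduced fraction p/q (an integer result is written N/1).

245/288

Same 4,6,6: normalisation and zero-m 3j drop out of the ratio.
A: Δ: 4! 4! 8! / 17! → 1/15315300; sum: t=2:+1/69120 t=3:−1/20736 t=4:+1/69120 = -1/51840; 3j²(4 6 6; -2 1 1) = Δ·Π!·Σ² = 280/21879  (sign +1)
B: Δ: 4! 4! 8! / 17! → 1/15315300; sum: t=0:+1/829440 t=1:−1/181440 t=2:+1/645120 = -1/362880; 3j²(4 6 6; 0 -4 4) = Δ·Π!·Σ² = 256/17017  (sign -1)
I_A²/I_B² = (280/21879)/(256/17017) = 245/288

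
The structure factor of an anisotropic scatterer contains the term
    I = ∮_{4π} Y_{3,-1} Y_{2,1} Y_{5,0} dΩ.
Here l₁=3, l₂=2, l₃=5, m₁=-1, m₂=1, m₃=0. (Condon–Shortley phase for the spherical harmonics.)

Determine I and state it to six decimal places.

0.169433

Rules hold: Σm=0, L=10 even, 1≤5≤5.
N = 7·5·11 = 385
Δ = 0!·6!·4!/11! = 1/2310
Racah Σ t=0..0: t=0:+1/144 = 1/144
⇒ 3j(3 2 5; 0 0 0)² = 10/231, sgn -1
Racah Σ t=0..0: t=0:+1/288 = 1/288
⇒ 3j(3 2 5; -1 1 0)² = 5/231, sgn -1
4πI² = N·(3j₀)²·(3jₘ)² = 250/693
I = +1·√(0.36075/4π) = 0.16943318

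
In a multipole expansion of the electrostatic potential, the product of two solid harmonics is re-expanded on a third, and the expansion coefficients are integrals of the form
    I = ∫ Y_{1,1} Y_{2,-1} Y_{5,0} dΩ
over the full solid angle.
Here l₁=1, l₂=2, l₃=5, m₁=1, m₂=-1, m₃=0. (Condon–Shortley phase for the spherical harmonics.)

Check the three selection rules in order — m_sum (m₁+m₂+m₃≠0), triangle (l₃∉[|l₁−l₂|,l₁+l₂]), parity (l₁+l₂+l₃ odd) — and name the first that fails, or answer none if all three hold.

triangle

m₁+m₂+m₃ = 1 − 1 + 0 = 0  ✓
triangle: |1−2|=1 ≤ l₃=5 ≤ 1+2=3  ✗
parity: l₁+l₂+l₃ = 8 is even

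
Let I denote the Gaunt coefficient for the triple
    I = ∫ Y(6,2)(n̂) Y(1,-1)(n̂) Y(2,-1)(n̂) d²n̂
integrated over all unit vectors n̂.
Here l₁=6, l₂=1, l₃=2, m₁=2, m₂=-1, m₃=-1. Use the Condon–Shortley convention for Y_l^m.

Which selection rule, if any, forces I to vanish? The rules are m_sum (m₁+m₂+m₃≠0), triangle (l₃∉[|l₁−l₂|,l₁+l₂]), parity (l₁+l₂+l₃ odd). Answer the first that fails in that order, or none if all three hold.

triangle

m₁+m₂+m₃ = 2 − 1 − 1 = 0  ✓
triangle: |6−1|=5 ≤ l₃=2 ≤ 6+1=7  ✗
parity: l₁+l₂+l₃ = 9 is odd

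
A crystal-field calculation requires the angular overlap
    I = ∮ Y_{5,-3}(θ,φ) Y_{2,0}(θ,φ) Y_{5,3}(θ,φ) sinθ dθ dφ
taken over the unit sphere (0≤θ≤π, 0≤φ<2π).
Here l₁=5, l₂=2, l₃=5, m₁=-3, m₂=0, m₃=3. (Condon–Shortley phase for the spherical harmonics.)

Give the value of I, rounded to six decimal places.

Checks pass: Σm=0; 12 even; l₃=5∈[3,7].
(2·5+1)(2·2+1)(2·5+1) = 605
Δ: 2! 8! 2! / 13! → 1/38610
sum: t=0:+1/2880 t=1:−1/576 t=2:+1/2880 = -1/960
3j²(5 2 5; 0 0 0) = Δ·Π!·Σ² = 10/429  (sign +1)
sum: t=0:+1/161280 t=1:−1/5040 t=2:+1/5760 = -1/53760
3j²(5 2 5; -3 0 3) = Δ·Π!·Σ² = 1/4290  (sign -1)
combine: 4πI² = 605·10/429·1/4290 = 5/1521
take √, sign -1: I = -0.01617393

-0.016174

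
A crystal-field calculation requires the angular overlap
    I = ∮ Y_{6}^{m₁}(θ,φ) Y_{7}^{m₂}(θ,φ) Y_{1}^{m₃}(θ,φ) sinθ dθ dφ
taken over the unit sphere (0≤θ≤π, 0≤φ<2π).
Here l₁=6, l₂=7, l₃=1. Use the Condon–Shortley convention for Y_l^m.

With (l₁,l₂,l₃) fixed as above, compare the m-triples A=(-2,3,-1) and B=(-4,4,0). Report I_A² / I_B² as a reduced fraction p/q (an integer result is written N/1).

15/11

Shared (l₁,l₂,l₃)=(6,7,1): N and (l;000)² cancel in I_A²/I_B².
A: Δ = 12!·0!·2!/15! = 1/1365; Racah Σ t=8..8: t=8:+1/1935360 = 1/1935360; ⇒ 3j(6 7 1; -2 3 -1)² = 3/91, sgn +1
B: Δ = 12!·0!·2!/15! = 1/1365; Racah Σ t=10..10: t=10:+1/7257600 = 1/7257600; ⇒ 3j(6 7 1; -4 4 0)² = 11/455, sgn -1
I_A²/I_B² = (3/91)/(11/455) = 15/11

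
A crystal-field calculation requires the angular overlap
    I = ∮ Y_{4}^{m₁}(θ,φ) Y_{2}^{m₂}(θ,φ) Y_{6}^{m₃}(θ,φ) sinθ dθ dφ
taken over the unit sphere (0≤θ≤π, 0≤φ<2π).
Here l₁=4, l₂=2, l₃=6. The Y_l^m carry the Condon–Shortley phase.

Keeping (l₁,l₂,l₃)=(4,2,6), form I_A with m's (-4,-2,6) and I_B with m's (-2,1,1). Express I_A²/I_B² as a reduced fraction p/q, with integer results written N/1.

Same 4,2,6: normalisation and zero-m 3j drop out of the ratio.
A: Δ: 0! 8! 4! / 13! → 1/6435; sum: t=0:+1/967680 = 1/967680; 3j²(4 2 6; -4 -2 6) = Δ·Π!·Σ² = 1/13  (sign +1)
B: Δ: 0! 8! 4! / 13! → 1/6435; sum: t=0:+1/8640 = 1/8640; 3j²(4 2 6; -2 1 1) = Δ·Π!·Σ² = 14/1287  (sign -1)
I_A²/I_B² = (1/13)/(14/1287) = 99/14

99/14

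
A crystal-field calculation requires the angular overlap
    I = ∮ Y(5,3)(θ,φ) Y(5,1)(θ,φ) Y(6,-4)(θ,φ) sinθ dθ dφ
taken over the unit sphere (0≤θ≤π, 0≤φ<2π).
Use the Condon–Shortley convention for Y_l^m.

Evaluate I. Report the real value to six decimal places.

Checks pass: Σm=0; 16 even; l₃=6∈[0,10].
(2·5+1)(2·5+1)(2·6+1) = 1573
Δ: 4! 6! 6! / 17! → 1/28588560
sum: t=0:+1/345600 t=1:−1/13824 t=2:+1/5184 t=3:−1/13824 t=4:+1/345600 = 7/129600
3j²(5 5 6; 0 0 0) = Δ·Π!·Σ² = 80/7293  (sign +1)
sum: t=0:+1/829440 t=1:−1/86400 t=2:+1/138240 = -13/4147200
3j²(5 5 6; 3 1 -4) = Δ·Π!·Σ² = 13/3740  (sign -1)
combine: 4πI² = 1573·80/7293·13/3740 = 52/867
take √, sign -1: I = -0.06908555

-0.069086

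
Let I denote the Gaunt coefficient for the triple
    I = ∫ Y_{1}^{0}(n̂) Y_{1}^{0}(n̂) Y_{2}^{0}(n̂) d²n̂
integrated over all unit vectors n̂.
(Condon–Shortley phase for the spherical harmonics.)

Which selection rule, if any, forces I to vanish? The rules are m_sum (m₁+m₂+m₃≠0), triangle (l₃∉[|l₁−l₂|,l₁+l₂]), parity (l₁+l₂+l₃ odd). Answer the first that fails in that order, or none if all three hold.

none

Σmᵢ = 0  ✓
l₃∈[|l₁−l₂|,l₁+l₂]=[0,2], have l₃=2  ✓
Σlᵢ = 4 ⇒ even  ✓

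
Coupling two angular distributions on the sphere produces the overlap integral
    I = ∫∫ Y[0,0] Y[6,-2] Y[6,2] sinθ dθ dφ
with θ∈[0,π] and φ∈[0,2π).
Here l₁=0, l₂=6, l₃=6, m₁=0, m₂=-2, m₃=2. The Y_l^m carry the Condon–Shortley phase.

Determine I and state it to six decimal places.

m-sum 0 ✓  L=12 even ✓  6≤6≤6 ✓
Π(2lᵢ+1) = 1×13×13 = 169
triangle coeff Δ(0,6,6) = 1/13
Σ_t [0,0]: t=0:+1/518400 = 1/518400
(3j)²=1/13 [(0 6 6; 0 0 0)], sign=+1
Σ_t [0,0]: t=0:+1/967680 = 1/967680
(3j)²=1/13 [(0 6 6; 0 -2 2)], sign=+1
⇒ 4πI² = 1/1
I = (+1)√(1/1/(4π)) = 0.28209479

0.282095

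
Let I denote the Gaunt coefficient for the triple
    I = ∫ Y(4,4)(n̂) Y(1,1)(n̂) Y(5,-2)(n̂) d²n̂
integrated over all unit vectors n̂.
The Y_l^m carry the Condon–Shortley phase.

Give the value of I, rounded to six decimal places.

0.000000

Σmᵢ = 3 ≠ 0, so the φ-integral vanishes; I = 0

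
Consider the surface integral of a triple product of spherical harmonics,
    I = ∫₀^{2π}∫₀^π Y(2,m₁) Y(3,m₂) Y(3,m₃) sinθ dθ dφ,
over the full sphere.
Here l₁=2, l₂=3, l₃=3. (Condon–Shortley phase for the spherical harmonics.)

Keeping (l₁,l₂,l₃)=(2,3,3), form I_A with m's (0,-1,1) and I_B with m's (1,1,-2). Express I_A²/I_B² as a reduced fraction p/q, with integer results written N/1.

l's match ⇒ only the (l;m) 3-j factors differ between A and B.
A: triangle coeff Δ(2,3,3) = 1/3780; Σ_t [0,2]: t=0:+1/16 t=1:−1/6 t=2:+1/96 = -3/32; (3j)²=3/140 [(2 3 3; 0 -1 1)], sign=-1
B: triangle coeff Δ(2,3,3) = 1/3780; Σ_t [0,1]: t=0:+1/48 t=1:−1/12 = -1/16; (3j)²=1/28 [(2 3 3; 1 1 -2)], sign=+1
I_A²/I_B² = (3/140)/(1/28) = 3/5

3/5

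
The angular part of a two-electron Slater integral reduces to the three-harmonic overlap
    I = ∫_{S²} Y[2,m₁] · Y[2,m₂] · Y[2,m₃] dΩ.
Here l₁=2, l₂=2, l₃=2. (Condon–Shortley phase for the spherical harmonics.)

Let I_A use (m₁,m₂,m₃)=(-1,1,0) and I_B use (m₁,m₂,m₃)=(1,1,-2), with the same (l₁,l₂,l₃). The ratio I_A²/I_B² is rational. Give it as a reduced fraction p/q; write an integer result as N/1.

l's match ⇒ only the (l;m) 3-j factors differ between A and B.
A: triangle coeff Δ(2,2,2) = 1/630; Σ_t [1,2]: t=1:−1/4 t=2:+1/2 = 1/4; (3j)²=1/70 [(2 2 2; -1 1 0)], sign=+1
B: triangle coeff Δ(2,2,2) = 1/630; Σ_t [1,1]: t=1:−1/4 = -1/4; (3j)²=3/35 [(2 2 2; 1 1 -2)], sign=-1
I_A²/I_B² = (1/70)/(3/35) = 1/6

1/6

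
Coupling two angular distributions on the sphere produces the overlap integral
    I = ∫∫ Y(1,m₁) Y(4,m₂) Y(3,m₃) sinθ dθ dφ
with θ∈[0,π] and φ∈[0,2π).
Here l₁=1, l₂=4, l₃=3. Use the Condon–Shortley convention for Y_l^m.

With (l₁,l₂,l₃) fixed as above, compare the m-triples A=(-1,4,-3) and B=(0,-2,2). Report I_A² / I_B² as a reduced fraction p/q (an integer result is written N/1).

7/3

Same 1,4,3: normalisation and zero-m 3j drop out of the ratio.
A: Δ: 2! 0! 6! / 9! → 1/252; sum: t=2:+1/1440 = 1/1440; 3j²(1 4 3; -1 4 -3) = Δ·Π!·Σ² = 1/9  (sign +1)
B: Δ: 2! 0! 6! / 9! → 1/252; sum: t=1:−1/120 = -1/120; 3j²(1 4 3; 0 -2 2) = Δ·Π!·Σ² = 1/21  (sign +1)
I_A²/I_B² = (1/9)/(1/21) = 7/3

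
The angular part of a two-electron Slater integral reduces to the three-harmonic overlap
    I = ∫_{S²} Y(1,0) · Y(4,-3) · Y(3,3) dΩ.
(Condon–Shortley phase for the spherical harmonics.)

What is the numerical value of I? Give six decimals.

-0.162868

m-sum 0 ✓  L=8 even ✓  3≤3≤5 ✓
Π(2lᵢ+1) = 3×9×7 = 189
triangle coeff Δ(1,4,3) = 1/252
Σ_t [1,1]: t=1:−1/36 = -1/36
(3j)²=4/63 [(1 4 3; 0 0 0)], sign=+1
Σ_t [1,1]: t=1:−1/720 = -1/720
(3j)²=1/36 [(1 4 3; 0 -3 3)], sign=-1
⇒ 4πI² = 1/3
I = (-1)√(1/3/(4π)) = -0.16286750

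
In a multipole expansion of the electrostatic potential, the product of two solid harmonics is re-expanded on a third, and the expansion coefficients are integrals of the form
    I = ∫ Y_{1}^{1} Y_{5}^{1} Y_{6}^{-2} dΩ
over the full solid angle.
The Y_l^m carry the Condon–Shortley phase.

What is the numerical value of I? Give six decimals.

0.216205

Rules hold: Σm=0, L=12 even, 4≤6≤6.
N = 3·11·13 = 429
Δ = 0!·2!·10!/13! = 1/858
Racah Σ t=0..0: t=0:+1/14400 = 1/14400
⇒ 3j(1 5 6; 0 0 0)² = 6/143, sgn +1
Racah Σ t=0..0: t=0:+1/34560 = 1/34560
⇒ 3j(1 5 6; 1 1 -2)² = 14/429, sgn +1
4πI² = N·(3j₀)²·(3jₘ)² = 84/143
I = +1·√(0.587413/4π) = 0.21620548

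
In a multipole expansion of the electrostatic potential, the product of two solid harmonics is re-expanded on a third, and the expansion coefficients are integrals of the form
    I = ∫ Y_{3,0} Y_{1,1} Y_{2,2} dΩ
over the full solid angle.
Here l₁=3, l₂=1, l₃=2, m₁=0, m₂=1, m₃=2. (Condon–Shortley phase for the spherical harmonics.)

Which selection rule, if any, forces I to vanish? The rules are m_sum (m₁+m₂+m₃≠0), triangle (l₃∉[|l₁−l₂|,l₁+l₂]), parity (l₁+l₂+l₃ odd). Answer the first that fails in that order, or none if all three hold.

m_sum

Σmᵢ = 3  ✗
l₃∈[|l₁−l₂|,l₁+l₂]=[2,4], have l₃=2
Σlᵢ = 6 ⇒ even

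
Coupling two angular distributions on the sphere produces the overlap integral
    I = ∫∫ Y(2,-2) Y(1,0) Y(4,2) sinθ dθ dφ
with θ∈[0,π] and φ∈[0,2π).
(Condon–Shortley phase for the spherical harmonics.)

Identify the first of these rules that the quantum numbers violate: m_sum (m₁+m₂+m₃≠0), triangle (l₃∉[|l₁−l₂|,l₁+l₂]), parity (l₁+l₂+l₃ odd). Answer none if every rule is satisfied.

azimuthal sum: -2 + 0 + 2 = 0  ✓
1 ≤ 4 ≤ 3 (triangle on l)  ✗
L = 2 + 1 + 4 = 7 (odd)

triangle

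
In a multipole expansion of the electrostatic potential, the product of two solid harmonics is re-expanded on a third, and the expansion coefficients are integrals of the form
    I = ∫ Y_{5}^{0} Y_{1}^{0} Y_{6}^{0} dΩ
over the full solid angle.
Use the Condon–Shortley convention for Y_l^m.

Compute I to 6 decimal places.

0.245154

Rules hold: Σm=0, L=12 even, 4≤6≤6.
N = 11·3·13 = 429
Δ = 0!·10!·2!/13! = 1/858
Racah Σ t=0..0: t=0:+1/14400 = 1/14400
⇒ 3j(5 1 6; 0 0 0)² = 6/143, sgn +1
(m-triple is (0,0,0) — same symbol as above.)
4πI² = N·(3j₀)²·(3jₘ)² = 108/143
I = +1·√(0.755245/4π) = 0.24515397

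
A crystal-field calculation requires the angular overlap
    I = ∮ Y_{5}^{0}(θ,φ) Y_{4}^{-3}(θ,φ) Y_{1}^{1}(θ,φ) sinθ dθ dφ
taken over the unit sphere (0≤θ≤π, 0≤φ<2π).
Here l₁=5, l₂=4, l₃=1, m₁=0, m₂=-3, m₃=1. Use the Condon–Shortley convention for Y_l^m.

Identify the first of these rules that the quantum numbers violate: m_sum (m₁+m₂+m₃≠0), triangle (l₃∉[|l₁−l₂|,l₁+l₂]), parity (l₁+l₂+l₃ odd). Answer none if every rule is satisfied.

azimuthal sum: 0 − 3 + 1 = -2  ✗
1 ≤ 1 ≤ 9 (triangle on l)
L = 5 + 4 + 1 = 10 (even)

m_sum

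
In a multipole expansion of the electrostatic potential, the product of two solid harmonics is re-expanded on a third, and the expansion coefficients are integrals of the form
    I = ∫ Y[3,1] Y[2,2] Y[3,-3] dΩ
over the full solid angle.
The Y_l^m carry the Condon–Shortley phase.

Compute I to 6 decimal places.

Rules hold: Σm=0, L=8 even, 1≤3≤5.
N = 7·5·7 = 245
Δ = 2!·4!·2!/9! = 1/3780
Racah Σ t=0..2: t=0:+1/24 t=1:−1/4 t=2:+1/24 = -1/6
⇒ 3j(3 2 3; 0 0 0)² = 4/105, sgn +1
Racah Σ t=2..2: t=2:+1/96 = 1/96
⇒ 3j(3 2 3; 1 2 -3)² = 1/42, sgn +1
4πI² = N·(3j₀)²·(3jₘ)² = 2/9
I = +1·√(0.222222/4π) = 0.13298076

0.132981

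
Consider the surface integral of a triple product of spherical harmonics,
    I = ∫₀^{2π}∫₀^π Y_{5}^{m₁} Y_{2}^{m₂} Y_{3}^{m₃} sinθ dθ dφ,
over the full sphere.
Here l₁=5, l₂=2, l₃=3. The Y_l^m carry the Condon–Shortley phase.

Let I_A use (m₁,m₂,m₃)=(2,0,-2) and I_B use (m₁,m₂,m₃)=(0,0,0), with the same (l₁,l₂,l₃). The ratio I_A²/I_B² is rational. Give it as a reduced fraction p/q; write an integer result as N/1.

63/100

Shared (l₁,l₂,l₃)=(5,2,3): N and (l;000)² cancel in I_A²/I_B².
A: Δ = 4!·6!·0!/11! = 1/2310; Racah Σ t=2..2: t=2:+1/480 = 1/480; ⇒ 3j(5 2 3; 2 0 -2)² = 3/110, sgn -1
B: Δ = 4!·6!·0!/11! = 1/2310; Racah Σ t=2..2: t=2:+1/144 = 1/144; ⇒ 3j(5 2 3; 0 0 0)² = 10/231, sgn -1
I_A²/I_B² = (3/110)/(10/231) = 63/100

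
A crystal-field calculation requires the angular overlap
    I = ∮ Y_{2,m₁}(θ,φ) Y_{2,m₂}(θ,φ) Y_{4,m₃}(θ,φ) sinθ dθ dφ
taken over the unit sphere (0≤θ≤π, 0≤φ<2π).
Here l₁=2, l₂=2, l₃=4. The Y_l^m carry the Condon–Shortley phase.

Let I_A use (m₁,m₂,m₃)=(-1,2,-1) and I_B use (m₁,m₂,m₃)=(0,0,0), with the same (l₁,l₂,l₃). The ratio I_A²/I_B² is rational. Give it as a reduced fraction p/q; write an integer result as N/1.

Same 2,2,4: normalisation and zero-m 3j drop out of the ratio.
A: Δ: 0! 4! 4! / 9! → 1/630; sum: t=0:+1/144 = 1/144; 3j²(2 2 4; -1 2 -1) = Δ·Π!·Σ² = 1/126  (sign -1)
B: Δ: 0! 4! 4! / 9! → 1/630; sum: t=0:+1/16 = 1/16; 3j²(2 2 4; 0 0 0) = Δ·Π!·Σ² = 2/35  (sign +1)
I_A²/I_B² = (1/126)/(2/35) = 5/36

5/36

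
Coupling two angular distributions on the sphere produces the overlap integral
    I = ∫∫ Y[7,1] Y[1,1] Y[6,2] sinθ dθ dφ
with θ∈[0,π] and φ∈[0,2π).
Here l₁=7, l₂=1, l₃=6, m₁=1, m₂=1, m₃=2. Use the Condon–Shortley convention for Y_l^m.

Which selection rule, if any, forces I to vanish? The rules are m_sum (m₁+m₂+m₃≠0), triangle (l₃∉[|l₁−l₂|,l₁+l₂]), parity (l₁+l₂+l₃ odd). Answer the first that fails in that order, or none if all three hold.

azimuthal sum: 1 + 1 + 2 = 4  ✗
6 ≤ 6 ≤ 8 (triangle on l)
L = 7 + 1 + 6 = 14 (even)

m_sum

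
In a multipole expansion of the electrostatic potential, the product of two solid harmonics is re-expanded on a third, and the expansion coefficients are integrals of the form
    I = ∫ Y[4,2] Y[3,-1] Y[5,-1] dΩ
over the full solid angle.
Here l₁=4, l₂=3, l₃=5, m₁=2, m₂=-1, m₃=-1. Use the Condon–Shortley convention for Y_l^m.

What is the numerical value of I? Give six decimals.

0.106335

Checks pass: Σm=0; 12 even; l₃=5∈[1,7].
(2·4+1)(2·3+1)(2·5+1) = 693
Δ: 2! 6! 4! / 13! → 1/180180
sum: t=0:+1/576 t=1:−1/144 t=2:+1/576 = -1/288
3j²(4 3 5; 0 0 0) = Δ·Π!·Σ² = 20/1001  (sign +1)
sum: t=0:+1/384 t=1:−1/720 t=2:+1/34560 = 43/34560
3j²(4 3 5; 2 -1 -1) = Δ·Π!·Σ² = 1849/180180  (sign +1)
combine: 4πI² = 693·20/1001·1849/180180 = 1849/13013
take √, sign +1: I = 0.10633465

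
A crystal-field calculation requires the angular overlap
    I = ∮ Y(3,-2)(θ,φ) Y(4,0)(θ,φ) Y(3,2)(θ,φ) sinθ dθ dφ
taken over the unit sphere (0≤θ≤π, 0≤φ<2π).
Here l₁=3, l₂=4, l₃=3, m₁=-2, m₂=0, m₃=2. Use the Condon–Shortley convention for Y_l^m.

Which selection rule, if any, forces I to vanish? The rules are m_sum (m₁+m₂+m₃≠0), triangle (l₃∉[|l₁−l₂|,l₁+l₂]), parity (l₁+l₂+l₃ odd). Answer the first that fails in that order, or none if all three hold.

none

Σmᵢ = 0  ✓
l₃∈[|l₁−l₂|,l₁+l₂]=[1,7], have l₃=3  ✓
Σlᵢ = 10 ⇒ even  ✓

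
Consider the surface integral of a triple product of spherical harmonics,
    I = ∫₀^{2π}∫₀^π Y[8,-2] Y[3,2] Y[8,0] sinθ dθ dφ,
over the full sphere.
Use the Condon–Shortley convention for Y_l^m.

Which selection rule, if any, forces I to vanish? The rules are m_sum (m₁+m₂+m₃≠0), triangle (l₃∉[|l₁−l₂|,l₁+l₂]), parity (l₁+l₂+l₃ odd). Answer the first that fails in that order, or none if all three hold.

parity

Σmᵢ = 0  ✓
l₃∈[|l₁−l₂|,l₁+l₂]=[5,11], have l₃=8  ✓
Σlᵢ = 19 ⇒ odd  ✗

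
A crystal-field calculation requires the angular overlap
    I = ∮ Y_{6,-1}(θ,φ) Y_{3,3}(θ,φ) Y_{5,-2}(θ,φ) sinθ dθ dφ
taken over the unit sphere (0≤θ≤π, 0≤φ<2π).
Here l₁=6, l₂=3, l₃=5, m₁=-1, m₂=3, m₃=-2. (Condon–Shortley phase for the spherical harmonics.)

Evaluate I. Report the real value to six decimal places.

0.145631

Rules hold: Σm=0, L=14 even, 3≤5≤9.
N = 13·7·11 = 1001
Δ = 4!·8!·2!/15! = 1/675675
Racah Σ t=1..3: t=1:−1/8640 t=2:+1/2304 t=3:−1/8640 = 7/34560
⇒ 3j(6 3 5; 0 0 0)² = 7/429, sgn -1
Racah Σ t=4..4: t=4:+1/34560 = 1/34560
⇒ 3j(6 3 5; -1 3 -2)² = 7/429, sgn -1
4πI² = N·(3j₀)²·(3jₘ)² = 343/1287
I = +1·√(0.266511/4π) = 0.14563067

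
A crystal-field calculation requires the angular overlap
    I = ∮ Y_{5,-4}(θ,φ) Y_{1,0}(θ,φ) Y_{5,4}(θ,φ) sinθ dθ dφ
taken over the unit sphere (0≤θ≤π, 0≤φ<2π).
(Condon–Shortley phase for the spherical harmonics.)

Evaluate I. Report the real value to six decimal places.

0.000000

Σlᵢ=11 odd — θ-integrand is odd under cosθ→−cosθ; I=0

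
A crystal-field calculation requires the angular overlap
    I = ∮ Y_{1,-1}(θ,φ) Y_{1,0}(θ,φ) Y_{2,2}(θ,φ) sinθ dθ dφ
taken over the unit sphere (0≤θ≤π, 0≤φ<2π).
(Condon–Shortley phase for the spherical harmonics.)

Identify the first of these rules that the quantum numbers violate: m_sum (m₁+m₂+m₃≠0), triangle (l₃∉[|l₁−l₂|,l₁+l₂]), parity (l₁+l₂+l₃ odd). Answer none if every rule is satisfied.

azimuthal sum: -1 + 0 + 2 = 1  ✗
0 ≤ 2 ≤ 2 (triangle on l)
L = 1 + 1 + 2 = 4 (even)

m_sum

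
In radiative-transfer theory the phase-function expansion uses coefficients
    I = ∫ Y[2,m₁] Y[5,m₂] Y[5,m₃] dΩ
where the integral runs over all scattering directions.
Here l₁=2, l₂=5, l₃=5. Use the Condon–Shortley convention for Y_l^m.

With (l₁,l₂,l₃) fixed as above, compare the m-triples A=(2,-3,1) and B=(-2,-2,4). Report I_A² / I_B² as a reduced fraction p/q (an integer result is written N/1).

Same 2,5,5: normalisation and zero-m 3j drop out of the ratio.
A: Δ: 2! 2! 8! / 13! → 1/38610; sum: t=0:+1/5760 = 1/5760; 3j²(2 5 5; 2 -3 1) = Δ·Π!·Σ² = 56/2145  (sign +1)
B: Δ: 2! 2! 8! / 13! → 1/38610; sum: t=2:+1/20160 = 1/20160; 3j²(2 5 5; -2 -2 4) = Δ·Π!·Σ² = 12/715  (sign -1)
I_A²/I_B² = (56/2145)/(12/715) = 14/9

14/9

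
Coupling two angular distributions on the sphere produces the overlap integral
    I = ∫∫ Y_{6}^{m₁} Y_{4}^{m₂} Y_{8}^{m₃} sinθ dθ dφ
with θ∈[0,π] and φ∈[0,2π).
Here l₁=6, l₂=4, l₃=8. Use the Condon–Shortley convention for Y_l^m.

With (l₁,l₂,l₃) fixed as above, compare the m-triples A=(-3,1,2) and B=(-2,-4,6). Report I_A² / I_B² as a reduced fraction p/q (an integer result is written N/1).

20535/56056

Same 6,4,8: normalisation and zero-m 3j drop out of the ratio.
A: Δ: 2! 10! 6! / 19! → 1/23279256; sum: t=0:+1/87091200 t=1:−1/3870720 t=2:+1/2177280 = 37/174182400; 3j²(6 4 8; -3 1 2) = Δ·Π!·Σ² = 20535/2586584  (sign +1)
B: Δ: 2! 10! 6! / 19! → 1/23279256; sum: t=0:+1/116121600 = 1/116121600; 3j²(6 4 8; -2 -4 6) = Δ·Π!·Σ² = 7/323  (sign +1)
I_A²/I_B² = (20535/2586584)/(7/323) = 20535/56056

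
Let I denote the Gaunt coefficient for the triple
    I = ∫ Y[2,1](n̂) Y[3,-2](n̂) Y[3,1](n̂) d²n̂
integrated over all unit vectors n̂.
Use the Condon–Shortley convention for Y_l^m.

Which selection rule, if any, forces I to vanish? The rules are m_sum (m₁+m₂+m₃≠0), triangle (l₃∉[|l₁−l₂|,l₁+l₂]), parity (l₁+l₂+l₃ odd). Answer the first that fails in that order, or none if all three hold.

none

Σmᵢ = 0  ✓
l₃∈[|l₁−l₂|,l₁+l₂]=[1,5], have l₃=3  ✓
Σlᵢ = 8 ⇒ even  ✓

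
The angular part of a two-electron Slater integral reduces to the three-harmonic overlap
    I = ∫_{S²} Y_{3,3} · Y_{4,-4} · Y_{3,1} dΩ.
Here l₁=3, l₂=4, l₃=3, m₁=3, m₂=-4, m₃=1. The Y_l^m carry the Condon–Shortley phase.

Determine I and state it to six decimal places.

-0.166198

m-sum 0 ✓  L=10 even ✓  1≤3≤7 ✓
Π(2lᵢ+1) = 7×9×7 = 441
triangle coeff Δ(3,4,3) = 1/34650
Σ_t [1,3]: t=1:−1/72 t=2:+1/16 t=3:−1/72 = 5/144
(3j)²=2/77 [(3 4 3; 0 0 0)], sign=-1
Σ_t [0,0]: t=0:+1/1152 = 1/1152
(3j)²=1/33 [(3 4 3; 3 -4 1)], sign=+1
⇒ 4πI² = 42/121
I = (-1)√(42/121/(4π)) = -0.16619847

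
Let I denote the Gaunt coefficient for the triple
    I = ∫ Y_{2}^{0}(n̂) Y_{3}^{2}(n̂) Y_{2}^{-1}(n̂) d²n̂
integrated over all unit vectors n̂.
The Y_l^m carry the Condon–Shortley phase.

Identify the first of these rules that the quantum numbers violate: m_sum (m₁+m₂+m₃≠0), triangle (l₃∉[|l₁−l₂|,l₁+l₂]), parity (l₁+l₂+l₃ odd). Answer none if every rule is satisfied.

m_sum

azimuthal sum: 0 + 2 − 1 = 1  ✗
1 ≤ 2 ≤ 5 (triangle on l)
L = 2 + 3 + 2 = 7 (odd)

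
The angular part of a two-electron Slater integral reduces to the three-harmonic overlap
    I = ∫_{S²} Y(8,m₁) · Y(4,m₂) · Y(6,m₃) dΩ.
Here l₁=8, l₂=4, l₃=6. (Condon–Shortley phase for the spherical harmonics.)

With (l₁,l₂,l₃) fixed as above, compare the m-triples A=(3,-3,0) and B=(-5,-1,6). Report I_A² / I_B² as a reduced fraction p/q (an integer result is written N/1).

l's match ⇒ only the (l;m) 3-j factors differ between A and B.
A: triangle coeff Δ(8,4,6) = 1/23279256; Σ_t [0,1]: t=0:+1/10368000 t=1:−1/4147200 = -1/6912000; (3j)²=189/16796 [(8 4 6; 3 -3 0)], sign=-1
B: triangle coeff Δ(8,4,6) = 1/23279256; Σ_t [3,3]: t=3:−1/261273600 = -1/261273600; (3j)²=55/6783 [(8 4 6; -5 -1 6)], sign=-1
I_A²/I_B² = (189/16796)/(55/6783) = 3969/2860

3969/2860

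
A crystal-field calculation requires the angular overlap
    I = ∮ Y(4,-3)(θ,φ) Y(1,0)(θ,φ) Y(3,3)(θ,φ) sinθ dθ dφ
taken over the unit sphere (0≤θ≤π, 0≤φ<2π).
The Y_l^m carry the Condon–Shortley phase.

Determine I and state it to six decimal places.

Checks pass: Σm=0; 8 even; l₃=3∈[3,5].
(2·4+1)(2·1+1)(2·3+1) = 189
Δ: 2! 6! 0! / 9! → 1/252
sum: t=1:−1/36 = -1/36
3j²(4 1 3; 0 0 0) = Δ·Π!·Σ² = 4/63  (sign +1)
sum: t=1:−1/720 = -1/720
3j²(4 1 3; -3 0 3) = Δ·Π!·Σ² = 1/36  (sign -1)
combine: 4πI² = 189·4/63·1/36 = 1/3
take √, sign -1: I = -0.16286750

-0.162868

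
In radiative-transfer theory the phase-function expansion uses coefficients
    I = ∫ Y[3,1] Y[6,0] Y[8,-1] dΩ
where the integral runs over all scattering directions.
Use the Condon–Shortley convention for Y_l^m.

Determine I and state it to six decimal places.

Σlᵢ=17 odd — θ-integrand is odd under cosθ→−cosθ; I=0

0.000000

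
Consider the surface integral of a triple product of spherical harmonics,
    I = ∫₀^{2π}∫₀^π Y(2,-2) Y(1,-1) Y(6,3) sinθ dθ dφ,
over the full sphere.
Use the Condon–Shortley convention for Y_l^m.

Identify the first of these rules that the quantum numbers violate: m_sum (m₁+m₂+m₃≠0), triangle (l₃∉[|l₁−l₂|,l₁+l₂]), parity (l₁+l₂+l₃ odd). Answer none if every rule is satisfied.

Σmᵢ = 0  ✓
l₃∈[|l₁−l₂|,l₁+l₂]=[1,3], have l₃=6  ✗
Σlᵢ = 9 ⇒ odd

triangle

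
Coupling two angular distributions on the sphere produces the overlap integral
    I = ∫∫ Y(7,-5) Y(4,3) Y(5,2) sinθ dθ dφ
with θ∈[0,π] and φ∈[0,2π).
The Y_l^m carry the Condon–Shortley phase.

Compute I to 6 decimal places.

Rules hold: Σm=0, L=16 even, 3≤5≤11.
N = 15·9·11 = 1485
Δ = 6!·8!·2!/17! = 1/6126120
Racah Σ t=2..4: t=2:+1/69120 t=3:−1/20736 t=4:+1/69120 = -1/51840
⇒ 3j(7 4 5; 0 0 0)² = 280/21879, sgn +1
Racah Σ t=5..6: t=5:−1/1209600 t=6:+1/1036800 = 1/7257600
⇒ 3j(7 4 5; -5 3 2)² = 1/2210, sgn -1
4πI² = N·(3j₀)²·(3jₘ)² = 420/48841
I = -1·√(0.00859933/4π) = -0.02615938

-0.026159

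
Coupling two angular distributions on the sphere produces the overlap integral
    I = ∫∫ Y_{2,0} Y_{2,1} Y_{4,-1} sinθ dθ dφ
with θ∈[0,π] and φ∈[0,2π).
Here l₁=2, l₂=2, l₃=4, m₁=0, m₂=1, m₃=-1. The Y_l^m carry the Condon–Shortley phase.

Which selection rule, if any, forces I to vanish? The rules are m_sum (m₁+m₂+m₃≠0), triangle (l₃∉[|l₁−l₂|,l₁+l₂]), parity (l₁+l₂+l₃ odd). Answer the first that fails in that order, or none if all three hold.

m₁+m₂+m₃ = 0 + 1 − 1 = 0  ✓
triangle: |2−2|=0 ≤ l₃=4 ≤ 2+2=4  ✓
parity: l₁+l₂+l₃ = 8 is even  ✓

none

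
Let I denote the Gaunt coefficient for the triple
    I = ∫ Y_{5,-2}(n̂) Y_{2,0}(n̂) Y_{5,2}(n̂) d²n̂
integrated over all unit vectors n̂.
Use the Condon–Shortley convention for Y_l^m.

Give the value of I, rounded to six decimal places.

Rules hold: Σm=0, L=12 even, 3≤5≤7.
N = 11·5·11 = 605
Δ = 2!·8!·2!/13! = 1/38610
Racah Σ t=0..2: t=0:+1/2880 t=1:−1/576 t=2:+1/2880 = -1/960
⇒ 3j(5 2 5; 0 0 0)² = 10/429, sgn +1
Racah Σ t=0..2: t=0:+1/20160 t=1:−1/1440 t=2:+1/2880 = -1/3360
⇒ 3j(5 2 5; -2 0 2)² = 6/715, sgn +1
4πI² = N·(3j₀)²·(3jₘ)² = 20/169
I = +1·√(0.118343/4π) = 0.09704356

0.097044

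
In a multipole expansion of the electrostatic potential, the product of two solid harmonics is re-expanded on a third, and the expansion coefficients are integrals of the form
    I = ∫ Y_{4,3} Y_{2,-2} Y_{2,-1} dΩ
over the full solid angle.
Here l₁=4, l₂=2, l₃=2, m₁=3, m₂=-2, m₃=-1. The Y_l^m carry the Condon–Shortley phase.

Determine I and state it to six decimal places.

-0.238414

Checks pass: Σm=0; 8 even; l₃=2∈[2,6].
(2·4+1)(2·2+1)(2·2+1) = 225
Δ: 4! 4! 0! / 9! → 1/630
sum: t=2:+1/16 = 1/16
3j²(4 2 2; 0 0 0) = Δ·Π!·Σ² = 2/35  (sign +1)
sum: t=0:+1/144 = 1/144
3j²(4 2 2; 3 -2 -1) = Δ·Π!·Σ² = 1/18  (sign -1)
combine: 4πI² = 225·2/35·1/18 = 5/7
take √, sign -1: I = -0.23841361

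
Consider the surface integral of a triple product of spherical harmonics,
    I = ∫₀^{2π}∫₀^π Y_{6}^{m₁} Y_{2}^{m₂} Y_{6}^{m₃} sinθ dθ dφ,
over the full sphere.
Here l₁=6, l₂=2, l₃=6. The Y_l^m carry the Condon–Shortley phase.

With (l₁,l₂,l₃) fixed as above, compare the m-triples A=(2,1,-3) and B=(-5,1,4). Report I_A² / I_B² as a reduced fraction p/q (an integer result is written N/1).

50/99

Same 6,2,6: normalisation and zero-m 3j drop out of the ratio.
A: Δ: 2! 10! 2! / 15! → 1/90090; sum: t=1:−1/60480 t=2:+1/161280 = -1/96768; 3j²(6 2 6; 2 1 -3) = Δ·Π!·Σ² = 15/1001  (sign +1)
B: Δ: 2! 10! 2! / 15! → 1/90090; sum: t=1:−1/7257600 t=2:+1/725760 = 1/806400; 3j²(6 2 6; -5 1 4) = Δ·Π!·Σ² = 27/910  (sign +1)
I_A²/I_B² = (15/1001)/(27/910) = 50/99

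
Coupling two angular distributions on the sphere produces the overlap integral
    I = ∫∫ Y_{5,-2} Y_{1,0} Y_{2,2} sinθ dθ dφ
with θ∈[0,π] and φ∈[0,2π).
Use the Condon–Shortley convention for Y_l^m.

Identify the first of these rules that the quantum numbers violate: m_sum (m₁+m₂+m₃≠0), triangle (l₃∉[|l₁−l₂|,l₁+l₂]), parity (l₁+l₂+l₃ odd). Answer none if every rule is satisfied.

azimuthal sum: -2 + 0 + 2 = 0  ✓
4 ≤ 2 ≤ 6 (triangle on l)  ✗
L = 5 + 1 + 2 = 8 (even)

triangle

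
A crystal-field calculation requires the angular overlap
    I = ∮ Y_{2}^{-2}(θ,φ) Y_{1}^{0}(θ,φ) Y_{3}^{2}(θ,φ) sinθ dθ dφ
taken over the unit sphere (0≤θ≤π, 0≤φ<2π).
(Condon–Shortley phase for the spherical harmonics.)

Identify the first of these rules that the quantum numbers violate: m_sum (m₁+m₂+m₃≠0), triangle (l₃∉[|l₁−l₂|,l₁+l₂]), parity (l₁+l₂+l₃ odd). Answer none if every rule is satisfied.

none

Σmᵢ = 0  ✓
l₃∈[|l₁−l₂|,l₁+l₂]=[1,3], have l₃=3  ✓
Σlᵢ = 6 ⇒ even  ✓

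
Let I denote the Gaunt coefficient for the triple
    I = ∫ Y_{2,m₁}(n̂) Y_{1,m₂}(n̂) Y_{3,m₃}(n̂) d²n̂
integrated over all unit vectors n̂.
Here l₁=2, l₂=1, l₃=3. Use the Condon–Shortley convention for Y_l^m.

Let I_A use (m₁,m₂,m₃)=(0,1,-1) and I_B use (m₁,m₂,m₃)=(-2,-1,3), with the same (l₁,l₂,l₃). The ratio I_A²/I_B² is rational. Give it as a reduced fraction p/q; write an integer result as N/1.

2/5

l's match ⇒ only the (l;m) 3-j factors differ between A and B.
A: triangle coeff Δ(2,1,3) = 1/105; Σ_t [0,0]: t=0:+1/8 = 1/8; (3j)²=2/35 [(2 1 3; 0 1 -1)], sign=+1
B: triangle coeff Δ(2,1,3) = 1/105; Σ_t [0,0]: t=0:+1/48 = 1/48; (3j)²=1/7 [(2 1 3; -2 -1 3)], sign=+1
I_A²/I_B² = (2/35)/(1/7) = 2/5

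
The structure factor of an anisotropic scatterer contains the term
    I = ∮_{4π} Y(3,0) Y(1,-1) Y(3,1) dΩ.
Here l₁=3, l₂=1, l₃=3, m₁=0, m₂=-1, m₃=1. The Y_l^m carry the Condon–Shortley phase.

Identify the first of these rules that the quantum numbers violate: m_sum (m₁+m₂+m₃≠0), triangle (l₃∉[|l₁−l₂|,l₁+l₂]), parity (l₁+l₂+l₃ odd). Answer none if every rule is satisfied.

m₁+m₂+m₃ = 0 − 1 + 1 = 0  ✓
triangle: |3−1|=2 ≤ l₃=3 ≤ 3+1=4  ✓
parity: l₁+l₂+l₃ = 7 is odd  ✗

parity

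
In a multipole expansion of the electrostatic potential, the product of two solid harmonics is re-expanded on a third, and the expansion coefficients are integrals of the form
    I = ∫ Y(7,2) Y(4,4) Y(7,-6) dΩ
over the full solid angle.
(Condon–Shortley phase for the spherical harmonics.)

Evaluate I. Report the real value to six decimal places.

m-sum 0 ✓  L=18 even ✓  3≤7≤11 ✓
Π(2lᵢ+1) = 15×9×15 = 2025
triangle coeff Δ(7,4,7) = 1/58198140
Σ_t [0,4]: t=0:+1/17418240 t=1:−1/622080 t=2:+1/230400 t=3:−1/622080 t=4:+1/17418240 = 1/806400
(3j)²=2268/230945 [(7 4 7; 0 0 0)], sign=-1
Σ_t [4,4]: t=4:+1/209018880 = 1/209018880
(3j)²=25/5814 [(7 4 7; 2 4 -6)], sign=-1
⇒ 4πI² = 1275750/14919047
I = (+1)√(1275750/14919047/(4π)) = 0.08249114

0.082491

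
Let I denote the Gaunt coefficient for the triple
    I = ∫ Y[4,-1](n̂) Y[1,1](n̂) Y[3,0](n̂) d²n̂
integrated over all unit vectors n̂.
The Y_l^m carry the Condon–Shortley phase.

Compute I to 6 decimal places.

-0.194664

Checks pass: Σm=0; 8 even; l₃=3∈[3,5].
(2·4+1)(2·1+1)(2·3+1) = 189
Δ: 2! 6! 0! / 9! → 1/252
sum: t=1:−1/36 = -1/36
3j²(4 1 3; 0 0 0) = Δ·Π!·Σ² = 4/63  (sign +1)
sum: t=2:+1/72 = 1/72
3j²(4 1 3; -1 1 0) = Δ·Π!·Σ² = 5/126  (sign -1)
combine: 4πI² = 189·4/63·5/126 = 10/21
take √, sign -1: I = -0.19466390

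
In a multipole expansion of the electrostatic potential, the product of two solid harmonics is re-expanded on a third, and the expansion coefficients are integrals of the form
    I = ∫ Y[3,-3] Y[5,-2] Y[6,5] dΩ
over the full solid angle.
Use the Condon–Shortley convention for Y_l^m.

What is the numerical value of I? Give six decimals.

Checks pass: Σm=0; 14 even; l₃=6∈[2,8].
(2·3+1)(2·5+1)(2·6+1) = 1001
Δ: 2! 4! 8! / 15! → 1/675675
sum: t=0:+1/8640 t=1:−1/2304 t=2:+1/8640 = -7/34560
3j²(3 5 6; 0 0 0) = Δ·Π!·Σ² = 7/429  (sign -1)
sum: t=2:+1/241920 = 1/241920
3j²(3 5 6; -3 -2 5) = Δ·Π!·Σ² = 2/91  (sign -1)
combine: 4πI² = 1001·7/429·2/91 = 14/39
take √, sign +1: I = 0.16901560

0.169016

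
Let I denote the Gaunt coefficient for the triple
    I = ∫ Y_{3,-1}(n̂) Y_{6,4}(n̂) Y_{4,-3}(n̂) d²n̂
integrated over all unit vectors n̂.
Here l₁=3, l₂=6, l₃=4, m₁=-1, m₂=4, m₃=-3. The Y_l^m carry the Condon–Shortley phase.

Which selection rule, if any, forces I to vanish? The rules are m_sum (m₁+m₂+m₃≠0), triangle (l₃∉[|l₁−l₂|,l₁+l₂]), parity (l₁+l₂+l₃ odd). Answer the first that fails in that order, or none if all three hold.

azimuthal sum: -1 + 4 − 3 = 0  ✓
3 ≤ 4 ≤ 9 (triangle on l)  ✓
L = 3 + 6 + 4 = 13 (odd)  ✗

parity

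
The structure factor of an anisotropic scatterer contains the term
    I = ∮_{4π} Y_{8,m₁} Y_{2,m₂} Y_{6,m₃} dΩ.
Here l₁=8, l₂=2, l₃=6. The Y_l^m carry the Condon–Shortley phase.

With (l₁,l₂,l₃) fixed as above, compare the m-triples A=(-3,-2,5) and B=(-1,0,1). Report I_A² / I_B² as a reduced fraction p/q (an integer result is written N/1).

Same 8,2,6: normalisation and zero-m 3j drop out of the ratio.
A: Δ: 4! 12! 0! / 17! → 1/30940; sum: t=0:+1/958003200 = 1/958003200; 3j²(8 2 6; -3 -2 5) = Δ·Π!·Σ² = 1/6188  (sign -1)
B: Δ: 4! 12! 0! / 17! → 1/30940; sum: t=2:+1/2419200 = 1/2419200; 3j²(8 2 6; -1 0 1) = Δ·Π!·Σ² = 27/1105  (sign -1)
I_A²/I_B² = (1/6188)/(27/1105) = 5/756

5/756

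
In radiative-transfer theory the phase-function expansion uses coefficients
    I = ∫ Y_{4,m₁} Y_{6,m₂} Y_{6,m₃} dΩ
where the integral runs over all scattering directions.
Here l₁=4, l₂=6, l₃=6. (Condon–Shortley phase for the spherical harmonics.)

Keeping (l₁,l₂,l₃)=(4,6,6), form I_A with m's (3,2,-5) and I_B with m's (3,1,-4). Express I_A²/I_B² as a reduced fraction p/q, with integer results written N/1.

539/500

Same 4,6,6: normalisation and zero-m 3j drop out of the ratio.
A: Δ: 4! 4! 8! / 17! → 1/15315300; sum: t=0:+1/5806080 t=1:−1/725760 = -1/829440; 3j²(4 6 6; 3 2 -5) = Δ·Π!·Σ² = 49/2652  (sign +1)
B: Δ: 4! 4! 8! / 17! → 1/15315300; sum: t=0:+1/725760 t=1:−1/207360 = -1/290304; 3j²(4 6 6; 3 1 -4) = Δ·Π!·Σ² = 125/7293  (sign -1)
I_A²/I_B² = (49/2652)/(125/7293) = 539/500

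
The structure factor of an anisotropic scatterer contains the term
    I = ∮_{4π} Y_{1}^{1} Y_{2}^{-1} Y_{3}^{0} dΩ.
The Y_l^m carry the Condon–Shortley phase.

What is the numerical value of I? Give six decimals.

0.143048

m-sum 0 ✓  L=6 even ✓  1≤3≤3 ✓
Π(2lᵢ+1) = 3×5×7 = 105
triangle coeff Δ(1,2,3) = 1/105
Σ_t [0,0]: t=0:+1/4 = 1/4
(3j)²=3/35 [(1 2 3; 0 0 0)], sign=-1
Σ_t [0,0]: t=0:+1/12 = 1/12
(3j)²=1/35 [(1 2 3; 1 -1 0)], sign=-1
⇒ 4πI² = 9/35
I = (+1)√(9/35/(4π)) = 0.14304817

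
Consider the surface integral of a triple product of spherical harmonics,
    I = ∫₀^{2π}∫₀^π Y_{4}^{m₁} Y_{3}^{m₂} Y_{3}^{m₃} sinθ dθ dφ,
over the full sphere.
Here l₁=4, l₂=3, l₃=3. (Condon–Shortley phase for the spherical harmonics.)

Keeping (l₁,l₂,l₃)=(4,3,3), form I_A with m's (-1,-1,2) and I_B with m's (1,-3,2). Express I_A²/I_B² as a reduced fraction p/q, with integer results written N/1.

Shared (l₁,l₂,l₃)=(4,3,3): N and (l;000)² cancel in I_A²/I_B².
A: Δ = 4!·4!·2!/11! = 1/34650; Racah Σ t=1..2: t=1:−1/144 t=2:+1/48 = 1/72; ⇒ 3j(4 3 3; -1 -1 2)² = 16/693, sgn -1
B: Δ = 4!·4!·2!/11! = 1/34650; Racah Σ t=0..0: t=0:+1/288 = 1/288; ⇒ 3j(4 3 3; 1 -3 2)² = 5/231, sgn -1
I_A²/I_B² = (16/693)/(5/231) = 16/15

16/15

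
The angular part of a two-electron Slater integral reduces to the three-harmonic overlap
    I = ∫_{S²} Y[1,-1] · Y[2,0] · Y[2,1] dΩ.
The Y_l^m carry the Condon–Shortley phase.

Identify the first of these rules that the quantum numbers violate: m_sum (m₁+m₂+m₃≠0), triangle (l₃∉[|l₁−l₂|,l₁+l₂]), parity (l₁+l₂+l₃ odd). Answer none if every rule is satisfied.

parity

azimuthal sum: -1 + 0 + 1 = 0  ✓
1 ≤ 2 ≤ 3 (triangle on l)  ✓
L = 1 + 2 + 2 = 5 (odd)  ✗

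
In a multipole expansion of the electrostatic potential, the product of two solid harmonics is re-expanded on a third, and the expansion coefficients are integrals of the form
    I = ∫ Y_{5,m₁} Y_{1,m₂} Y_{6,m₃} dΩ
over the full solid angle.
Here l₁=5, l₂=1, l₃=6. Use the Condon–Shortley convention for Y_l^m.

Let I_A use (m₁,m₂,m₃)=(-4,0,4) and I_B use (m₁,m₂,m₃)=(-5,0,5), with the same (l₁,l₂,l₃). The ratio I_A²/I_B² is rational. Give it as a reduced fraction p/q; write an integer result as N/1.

20/11

Shared (l₁,l₂,l₃)=(5,1,6): N and (l;000)² cancel in I_A²/I_B².
A: Δ = 0!·10!·2!/13! = 1/858; Racah Σ t=0..0: t=0:+1/362880 = 1/362880; ⇒ 3j(5 1 6; -4 0 4)² = 10/429, sgn +1
B: Δ = 0!·10!·2!/13! = 1/858; Racah Σ t=0..0: t=0:+1/3628800 = 1/3628800; ⇒ 3j(5 1 6; -5 0 5)² = 1/78, sgn -1
I_A²/I_B² = (10/429)/(1/78) = 20/11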